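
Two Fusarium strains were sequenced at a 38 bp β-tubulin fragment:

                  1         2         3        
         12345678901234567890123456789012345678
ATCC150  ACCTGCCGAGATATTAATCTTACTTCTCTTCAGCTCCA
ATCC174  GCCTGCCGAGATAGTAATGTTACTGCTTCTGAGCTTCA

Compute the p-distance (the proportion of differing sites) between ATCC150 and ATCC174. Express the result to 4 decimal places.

The sequences differ at positions 1 (A/G), 14 (T/G), 19 (C/G), 25 (T/G), 28 (C/T), 29 (T/C), 31 (C/G), 36 (C/T).
There are 8 differences over 38 sites, so p = 8/38 = 0.2105.

0.2105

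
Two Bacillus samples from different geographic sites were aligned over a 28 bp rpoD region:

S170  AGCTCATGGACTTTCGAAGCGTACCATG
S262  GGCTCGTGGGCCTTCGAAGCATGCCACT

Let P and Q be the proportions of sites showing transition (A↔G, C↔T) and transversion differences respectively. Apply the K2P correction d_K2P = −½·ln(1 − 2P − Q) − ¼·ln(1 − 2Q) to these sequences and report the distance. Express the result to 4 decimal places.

The sequences differ at positions 1 (A/G, transition), 6 (A/G, transition), 10 (A/G, transition), 12 (T/C, transition), 21 (G/A, transition), 23 (A/G, transition), 27 (T/C, transition), 28 (G/T, transversion).
Of the 8 differences, 7 transitions and 1 transversion over 28 sites: P = 7/28 = 0.250000, Q = 1/28 = 0.035714.
d = −0.5·ln(0.464286) − 0.25·ln(0.928572) = −0.5·(-0.767255) − 0.25·(-0.074107) = 0.4022.

0.4022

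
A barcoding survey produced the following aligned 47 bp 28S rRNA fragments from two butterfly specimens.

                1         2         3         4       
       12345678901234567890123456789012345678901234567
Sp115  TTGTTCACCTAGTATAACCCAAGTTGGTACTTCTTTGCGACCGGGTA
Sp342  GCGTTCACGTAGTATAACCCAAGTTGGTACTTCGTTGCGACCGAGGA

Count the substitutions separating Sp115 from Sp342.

6

Mismatches occur at site 1 (T/G), site 2 (T/C), site 9 (C/G), site 34 (T/G), site 44 (G/A), site 46 (T/G).
That gives 6 mismatches out of 47 aligned sites, so the Hamming distance is 6.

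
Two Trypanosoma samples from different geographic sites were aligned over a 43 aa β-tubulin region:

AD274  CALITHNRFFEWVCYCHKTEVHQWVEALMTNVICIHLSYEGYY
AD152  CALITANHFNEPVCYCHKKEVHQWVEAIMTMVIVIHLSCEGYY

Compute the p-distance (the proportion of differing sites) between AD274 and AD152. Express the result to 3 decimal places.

0.209

The sequences differ at positions 6 (H/A), 8 (R/H), 10 (F/N), 12 (W/P), 19 (T/K), 28 (L/I), 31 (N/M), 34 (C/V), 39 (Y/C).
There are 9 differences over 43 sites, so p = 9/43 = 0.209.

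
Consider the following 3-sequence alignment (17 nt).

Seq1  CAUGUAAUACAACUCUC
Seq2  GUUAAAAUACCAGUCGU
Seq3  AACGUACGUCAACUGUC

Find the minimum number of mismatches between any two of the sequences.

6

Pairwise Hamming distances:
  Seq1 vs Seq2: 8
  Seq1 vs Seq3: 6
  Seq2 vs Seq3: 13
The smallest is 6, between Seq1 and Seq3.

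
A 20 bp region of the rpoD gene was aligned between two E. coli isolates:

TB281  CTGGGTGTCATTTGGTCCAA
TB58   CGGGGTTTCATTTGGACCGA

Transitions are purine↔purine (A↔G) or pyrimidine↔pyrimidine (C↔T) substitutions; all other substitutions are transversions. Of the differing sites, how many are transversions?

Mismatches occur at site 2 (T→G, transversion), site 7 (G→T, transversion), site 16 (T→A, transversion), site 19 (A→G, transition).
Of the 4 differences, 1 transition and 3 transversions, so the answer is 3.

3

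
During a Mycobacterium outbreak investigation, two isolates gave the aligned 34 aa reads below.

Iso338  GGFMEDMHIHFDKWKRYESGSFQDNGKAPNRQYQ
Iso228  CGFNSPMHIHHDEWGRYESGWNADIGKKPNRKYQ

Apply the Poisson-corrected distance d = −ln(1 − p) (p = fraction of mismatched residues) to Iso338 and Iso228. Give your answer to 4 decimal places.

0.4818

Differing sites — 1:G/C; 4:M/N; 5:E/S; 6:D/P; 11:F/H; 13:K/E; 15:K/G; 21:S/W; 22:F/N; 23:Q/A; 25:N/I; 28:A/K; 32:Q/K.
p = 13/34 = 0.382353.
d = −ln(1 − 0.382353) = −ln(0.617647) = 0.4818.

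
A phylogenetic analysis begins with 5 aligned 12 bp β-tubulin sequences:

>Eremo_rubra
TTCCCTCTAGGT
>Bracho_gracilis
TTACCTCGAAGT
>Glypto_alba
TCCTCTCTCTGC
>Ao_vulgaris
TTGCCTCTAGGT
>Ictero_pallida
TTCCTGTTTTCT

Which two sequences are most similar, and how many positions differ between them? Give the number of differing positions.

1

Pairwise Hamming distances:
  Eremo_rubra vs Bracho_gracilis: 3
  Eremo_rubra vs Glypto_alba: 5
  Eremo_rubra vs Ao_vulgaris: 1
  Eremo_rubra vs Ictero_pallida: 6
  Bracho_gracilis vs Glypto_alba: 7
  Bracho_gracilis vs Ao_vulgaris: 3
  Bracho_gracilis vs Ictero_pallida: 8
  Glypto_alba vs Ao_vulgaris: 6
  Glypto_alba vs Ictero_pallida: 8
  Ao_vulgaris vs Ictero_pallida: 7
The smallest is 1, between Eremo_rubra and Ao_vulgaris.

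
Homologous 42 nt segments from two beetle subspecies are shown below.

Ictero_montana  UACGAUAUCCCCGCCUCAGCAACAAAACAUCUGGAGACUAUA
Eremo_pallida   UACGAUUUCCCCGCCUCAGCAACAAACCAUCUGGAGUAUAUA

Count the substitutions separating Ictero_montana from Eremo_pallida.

4

The sequences differ at positions 7 (A/U), 27 (A/C), 37 (A/U), 38 (C/A).
That gives 4 mismatches out of 42 aligned sites, so the Hamming distance is 4.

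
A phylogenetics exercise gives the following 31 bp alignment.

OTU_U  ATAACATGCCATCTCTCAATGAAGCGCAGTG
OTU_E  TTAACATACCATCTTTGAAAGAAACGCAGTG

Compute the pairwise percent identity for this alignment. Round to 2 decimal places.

Mismatches occur at site 1 (A→T), site 8 (G→A), site 15 (C→T), site 17 (C→G), site 20 (T→A), site 24 (G→A).
25 of the 31 sites match, so the percent identity is 25/31 × 100 = 80.65%.

80.65%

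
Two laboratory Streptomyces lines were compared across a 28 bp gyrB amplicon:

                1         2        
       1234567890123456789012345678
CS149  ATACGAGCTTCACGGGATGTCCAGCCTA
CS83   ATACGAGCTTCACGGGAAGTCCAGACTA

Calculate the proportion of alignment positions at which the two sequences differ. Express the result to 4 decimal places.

0.0714

The sequences differ at positions 18 (T/A), 25 (C/A).
There are 2 differences over 28 sites, so p = 2/28 = 0.0714.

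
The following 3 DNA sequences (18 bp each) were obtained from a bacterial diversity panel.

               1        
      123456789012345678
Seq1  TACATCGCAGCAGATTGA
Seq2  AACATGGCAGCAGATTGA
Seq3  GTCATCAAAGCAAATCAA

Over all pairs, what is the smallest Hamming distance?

Pairwise Hamming distances:
  Seq1 vs Seq2: 2
  Seq1 vs Seq3: 7
  Seq2 vs Seq3: 8
The smallest is 2, between Seq1 and Seq2.

2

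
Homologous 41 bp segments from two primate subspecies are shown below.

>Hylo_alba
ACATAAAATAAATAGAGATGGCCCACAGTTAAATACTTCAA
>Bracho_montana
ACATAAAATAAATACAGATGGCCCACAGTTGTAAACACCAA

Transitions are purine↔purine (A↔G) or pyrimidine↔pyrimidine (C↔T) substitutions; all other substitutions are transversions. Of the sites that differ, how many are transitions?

Mismatches occur at site 15 (G/C, transversion), site 31 (A/G, transition), site 32 (A/T, transversion), site 34 (T/A, transversion), site 37 (T/A, transversion), site 38 (T/C, transition).
Of the 6 differences, 2 transitions and 4 transversions, so the answer is 2.

2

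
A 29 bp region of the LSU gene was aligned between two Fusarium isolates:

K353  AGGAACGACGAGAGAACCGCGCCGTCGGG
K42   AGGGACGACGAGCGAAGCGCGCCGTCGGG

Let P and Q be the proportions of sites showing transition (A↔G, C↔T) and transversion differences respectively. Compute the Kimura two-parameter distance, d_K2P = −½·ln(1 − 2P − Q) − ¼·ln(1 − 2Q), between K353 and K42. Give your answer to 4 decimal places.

Differing sites — 4:A/G (Ti); 13:A/C (Tv); 17:C/G (Tv).
Of the 3 differences, 1 transition and 2 transversions over 29 sites: P = 1/29 = 0.034483, Q = 2/29 = 0.068966.
d = −0.5·ln(0.862068) − 0.25·ln(0.862068) = −0.5·(-0.148421) − 0.25·(-0.148421) = 0.1113.

0.1113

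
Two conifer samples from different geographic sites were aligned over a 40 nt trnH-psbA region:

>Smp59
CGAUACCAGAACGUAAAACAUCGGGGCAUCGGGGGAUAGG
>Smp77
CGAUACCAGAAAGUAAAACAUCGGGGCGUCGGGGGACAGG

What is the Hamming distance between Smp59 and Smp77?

Mismatches occur at site 12 (C/A), site 28 (A/G), site 37 (U/C).
That gives 3 mismatches out of 40 aligned sites, so the Hamming distance is 3.

3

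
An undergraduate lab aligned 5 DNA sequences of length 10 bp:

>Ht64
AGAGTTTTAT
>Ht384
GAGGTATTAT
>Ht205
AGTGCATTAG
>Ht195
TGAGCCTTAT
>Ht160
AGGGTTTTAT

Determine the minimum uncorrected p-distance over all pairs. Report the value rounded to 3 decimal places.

Pairwise Hamming distances:
  Ht64 vs Ht384: 4
  Ht64 vs Ht205: 4
  Ht64 vs Ht195: 3
  Ht64 vs Ht160: 1
  Ht384 vs Ht205: 5
  Ht384 vs Ht195: 5
  Ht384 vs Ht160: 3
  Ht205 vs Ht195: 4
  Ht205 vs Ht160: 4
  Ht195 vs Ht160: 4
The smallest is 1 mismatch, between Ht64 and Ht160; p = 1/10 = 0.100.

0.100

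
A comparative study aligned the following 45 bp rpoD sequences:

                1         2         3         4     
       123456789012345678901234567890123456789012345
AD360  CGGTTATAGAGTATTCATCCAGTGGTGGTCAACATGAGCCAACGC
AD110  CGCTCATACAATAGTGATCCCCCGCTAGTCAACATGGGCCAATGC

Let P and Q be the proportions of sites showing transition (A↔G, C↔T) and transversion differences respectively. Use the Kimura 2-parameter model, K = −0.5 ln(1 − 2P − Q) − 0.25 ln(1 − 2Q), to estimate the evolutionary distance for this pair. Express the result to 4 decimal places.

0.3675

Differing sites — 3:G/C (Tv); 5:T/C (Ti); 9:G/C (Tv); 11:G/A (Ti); 14:T/G (Tv); 16:C/G (Tv); 21:A/C (Tv); 22:G/C (Tv); 23:T/C (Ti); 25:G/C (Tv); 27:G/A (Ti); 37:A/G (Ti); 43:C/T (Ti).
Of the 13 differences, 6 transitions and 7 transversions over 45 sites: P = 6/45 = 0.133333, Q = 7/45 = 0.155556.
d = −0.5·ln(0.577778) − 0.25·ln(0.688888) = −0.5·(-0.548566) − 0.25·(-0.372677) = 0.3675.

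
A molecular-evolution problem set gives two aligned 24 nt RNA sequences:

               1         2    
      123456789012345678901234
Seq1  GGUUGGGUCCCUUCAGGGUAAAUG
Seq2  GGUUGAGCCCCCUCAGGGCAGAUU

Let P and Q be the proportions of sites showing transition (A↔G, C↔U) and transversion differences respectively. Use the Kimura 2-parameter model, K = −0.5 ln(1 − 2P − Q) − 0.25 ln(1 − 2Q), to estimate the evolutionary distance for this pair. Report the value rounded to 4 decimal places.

Differing sites — 6:G/A (Ti); 8:U/C (Ti); 12:U/C (Ti); 19:U/C (Ti); 21:A/G (Ti); 24:G/U (Tv).
Of the 6 differences, 5 transitions and 1 transversion over 24 sites: P = 5/24 = 0.208333, Q = 1/24 = 0.041667.
d = −0.5·ln(0.541667) − 0.25·ln(0.916666) = −0.5·(-0.613104) − 0.25·(-0.087012) = 0.3283.

0.3283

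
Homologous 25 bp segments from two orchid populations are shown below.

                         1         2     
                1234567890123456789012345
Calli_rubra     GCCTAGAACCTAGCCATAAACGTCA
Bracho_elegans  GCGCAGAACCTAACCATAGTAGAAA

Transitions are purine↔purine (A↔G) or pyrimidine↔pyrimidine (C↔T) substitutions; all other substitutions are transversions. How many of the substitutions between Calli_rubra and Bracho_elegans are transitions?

3

Differing sites — 3:C/G (Tv); 4:T/C (Ti); 13:G/A (Ti); 19:A/G (Ti); 20:A/T (Tv); 21:C/A (Tv); 23:T/A (Tv); 24:C/A (Tv).
Of the 8 differences, 3 transitions and 5 transversions, so the answer is 3.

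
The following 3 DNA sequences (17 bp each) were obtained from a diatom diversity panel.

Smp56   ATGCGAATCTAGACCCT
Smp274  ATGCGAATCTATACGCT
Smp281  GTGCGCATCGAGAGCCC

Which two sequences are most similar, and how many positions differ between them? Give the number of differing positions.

Pairwise Hamming distances:
  Smp56 vs Smp274: 2
  Smp56 vs Smp281: 5
  Smp274 vs Smp281: 7
The smallest is 2, between Smp56 and Smp274.

2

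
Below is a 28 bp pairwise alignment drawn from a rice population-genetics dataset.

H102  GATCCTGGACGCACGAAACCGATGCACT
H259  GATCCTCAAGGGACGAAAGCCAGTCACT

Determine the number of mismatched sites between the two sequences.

8

Mismatches occur at site 7 (G↔C), site 8 (G↔A), site 10 (C↔G), site 12 (C↔G), site 19 (C↔G), site 21 (G↔C), site 23 (T↔G), site 24 (G↔T).
That gives 8 mismatches out of 28 aligned sites, so the Hamming distance is 8.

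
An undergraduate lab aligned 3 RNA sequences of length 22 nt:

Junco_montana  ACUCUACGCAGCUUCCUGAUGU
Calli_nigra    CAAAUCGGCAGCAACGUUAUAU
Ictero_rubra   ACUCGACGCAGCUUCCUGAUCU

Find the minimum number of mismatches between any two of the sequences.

Pairwise Hamming distances:
  Junco_montana vs Calli_nigra: 11
  Junco_montana vs Ictero_rubra: 2
  Calli_nigra vs Ictero_rubra: 12
The smallest is 2, between Junco_montana and Ictero_rubra.

2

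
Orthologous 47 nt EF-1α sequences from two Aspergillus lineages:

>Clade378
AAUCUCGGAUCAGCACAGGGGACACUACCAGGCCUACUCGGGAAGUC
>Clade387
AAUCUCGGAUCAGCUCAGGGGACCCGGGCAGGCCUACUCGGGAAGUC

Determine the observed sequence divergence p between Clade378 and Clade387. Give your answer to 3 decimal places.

The sequences differ at positions 15 (A/U), 24 (A/C), 26 (U/G), 27 (A/G), 28 (C/G).
There are 5 differences over 47 sites, so p = 5/47 = 0.106.

0.106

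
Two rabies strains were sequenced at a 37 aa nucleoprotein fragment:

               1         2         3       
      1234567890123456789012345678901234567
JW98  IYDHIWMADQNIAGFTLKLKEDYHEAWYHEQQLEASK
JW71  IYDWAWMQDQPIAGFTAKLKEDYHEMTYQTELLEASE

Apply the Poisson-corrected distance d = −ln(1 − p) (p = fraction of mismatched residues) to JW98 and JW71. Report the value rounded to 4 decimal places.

0.3920

Mismatches occur at site 4 (H↔W), site 5 (I↔A), site 8 (A↔Q), site 11 (N↔P), site 17 (L↔A), site 26 (A↔M), site 27 (W↔T), site 29 (H↔Q), site 30 (E↔T), site 31 (Q↔E), site 32 (Q↔L), site 37 (K↔E).
p = 12/37 = 0.324324.
d = −ln(1 − 0.324324) = −ln(0.675676) = 0.3920.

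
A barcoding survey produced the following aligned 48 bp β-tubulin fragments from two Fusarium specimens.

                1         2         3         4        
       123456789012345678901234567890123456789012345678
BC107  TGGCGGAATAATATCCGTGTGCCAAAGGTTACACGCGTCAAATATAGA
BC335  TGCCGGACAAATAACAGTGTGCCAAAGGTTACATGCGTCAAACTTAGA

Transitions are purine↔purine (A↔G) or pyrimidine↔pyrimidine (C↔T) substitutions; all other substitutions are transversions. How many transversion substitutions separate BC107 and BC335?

6

Differing sites — 3:G/C (Tv); 8:A/C (Tv); 9:T/A (Tv); 14:T/A (Tv); 16:C/A (Tv); 34:C/T (Ti); 43:T/C (Ti); 44:A/T (Tv).
Of the 8 differences, 2 transitions and 6 transversions, so the answer is 6.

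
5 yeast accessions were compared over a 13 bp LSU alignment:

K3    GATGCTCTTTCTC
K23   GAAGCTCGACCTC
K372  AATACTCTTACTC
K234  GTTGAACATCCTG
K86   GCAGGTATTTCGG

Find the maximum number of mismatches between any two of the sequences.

Pairwise Hamming distances:
  K3 vs K23: 4
  K3 vs K372: 3
  K3 vs K234: 6
  K3 vs K86: 6
  K23 vs K372: 6
  K23 vs K234: 7
  K23 vs K86: 8
  K372 vs K234: 8
  K372 vs K86: 9
  K234 vs K86: 8
The largest is 9, between K372 and K86.

9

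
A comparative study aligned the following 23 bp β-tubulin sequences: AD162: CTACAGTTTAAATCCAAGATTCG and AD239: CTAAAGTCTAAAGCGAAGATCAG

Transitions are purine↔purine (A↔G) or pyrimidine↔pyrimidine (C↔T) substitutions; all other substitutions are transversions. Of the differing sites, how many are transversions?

4

The sequences differ at positions 4 (C/A, transversion), 8 (T/C, transition), 13 (T/G, transversion), 15 (C/G, transversion), 21 (T/C, transition), 22 (C/A, transversion).
Of the 6 differences, 2 transitions and 4 transversions, so the answer is 4.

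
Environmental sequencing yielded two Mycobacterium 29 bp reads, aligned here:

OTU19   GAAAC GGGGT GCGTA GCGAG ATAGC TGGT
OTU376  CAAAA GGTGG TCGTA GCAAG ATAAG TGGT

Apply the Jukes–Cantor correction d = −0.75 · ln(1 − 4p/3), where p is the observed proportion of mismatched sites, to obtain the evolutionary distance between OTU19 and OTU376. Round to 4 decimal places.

0.3439

Differing sites — 1:G/C; 5:C/A; 8:G/T; 10:T/G; 11:G/T; 18:G/A; 24:G/A; 25:C/G.
p = 8/29 = 0.275862.
d = −0.75 · ln(1 − (4/3)·0.275862) = −0.75 · ln(0.632184) = −0.75 · (-0.458575) = 0.3439.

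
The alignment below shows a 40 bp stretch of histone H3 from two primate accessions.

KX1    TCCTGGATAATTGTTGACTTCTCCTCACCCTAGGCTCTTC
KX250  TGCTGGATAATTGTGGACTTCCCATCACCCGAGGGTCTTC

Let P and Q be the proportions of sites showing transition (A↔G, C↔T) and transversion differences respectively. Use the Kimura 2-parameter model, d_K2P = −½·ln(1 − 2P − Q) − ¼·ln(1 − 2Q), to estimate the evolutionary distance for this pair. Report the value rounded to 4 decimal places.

The sequences differ at positions 2 (C/G, transversion), 15 (T/G, transversion), 22 (T/C, transition), 24 (C/A, transversion), 31 (T/G, transversion), 35 (C/G, transversion).
Of the 6 differences, 1 transition and 5 transversions over 40 sites: P = 1/40 = 0.025000, Q = 5/40 = 0.125000.
d = −0.5·ln(0.825000) − 0.25·ln(0.750000) = −0.5·(-0.192372) − 0.25·(-0.287682) = 0.1681.

0.1681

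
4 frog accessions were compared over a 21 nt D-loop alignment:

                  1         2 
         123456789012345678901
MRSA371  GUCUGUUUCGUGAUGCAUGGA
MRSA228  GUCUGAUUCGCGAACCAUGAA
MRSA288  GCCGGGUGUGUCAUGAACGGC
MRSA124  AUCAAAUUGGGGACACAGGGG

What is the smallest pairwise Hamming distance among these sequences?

5

Pairwise Hamming distances:
  MRSA371 vs MRSA228: 5
  MRSA371 vs MRSA288: 9
  MRSA371 vs MRSA124: 10
  MRSA228 vs MRSA288: 13
  MRSA228 vs MRSA124: 10
  MRSA288 vs MRSA124: 14
The smallest is 5, between MRSA371 and MRSA228.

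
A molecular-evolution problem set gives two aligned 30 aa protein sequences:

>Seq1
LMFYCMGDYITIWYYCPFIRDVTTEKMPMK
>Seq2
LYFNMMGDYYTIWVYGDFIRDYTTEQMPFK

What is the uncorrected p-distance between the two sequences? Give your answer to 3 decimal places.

0.333

The sequences differ at positions 2 (M/Y), 4 (Y/N), 5 (C/M), 10 (I/Y), 14 (Y/V), 16 (C/G), 17 (P/D), 22 (V/Y), 26 (K/Q), 29 (M/F).
There are 10 differences over 30 sites, so p = 10/30 = 0.333.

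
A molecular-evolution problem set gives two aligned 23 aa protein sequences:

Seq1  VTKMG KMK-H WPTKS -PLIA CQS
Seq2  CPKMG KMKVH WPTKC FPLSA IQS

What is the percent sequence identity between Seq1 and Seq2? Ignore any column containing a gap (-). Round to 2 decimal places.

Excluding the 2 gap columns leaves 21 comparable sites.
The sequences differ at positions 1 (V/C), 2 (T/P), 15 (S/C), 19 (I/S), 21 (C/I).
16 of the 21 comparable sites match, so the percent identity is 16/21 × 100 = 76.19%.

76.19%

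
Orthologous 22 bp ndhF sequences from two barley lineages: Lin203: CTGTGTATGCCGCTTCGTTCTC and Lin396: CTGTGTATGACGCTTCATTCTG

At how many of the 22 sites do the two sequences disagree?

Differing sites — 10:C/A; 17:G/A; 22:C/G.
That gives 3 mismatches out of 22 aligned sites, so the Hamming distance is 3.

3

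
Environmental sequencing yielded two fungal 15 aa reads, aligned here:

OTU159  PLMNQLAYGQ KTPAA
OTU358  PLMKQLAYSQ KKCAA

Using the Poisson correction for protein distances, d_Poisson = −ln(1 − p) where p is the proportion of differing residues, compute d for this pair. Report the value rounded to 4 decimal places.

0.3102

Mismatches occur at site 4 (N→K), site 9 (G→S), site 12 (T→K), site 13 (P→C).
p = 4/15 = 0.266667.
d = −ln(1 − 0.266667) = −ln(0.733333) = 0.3102.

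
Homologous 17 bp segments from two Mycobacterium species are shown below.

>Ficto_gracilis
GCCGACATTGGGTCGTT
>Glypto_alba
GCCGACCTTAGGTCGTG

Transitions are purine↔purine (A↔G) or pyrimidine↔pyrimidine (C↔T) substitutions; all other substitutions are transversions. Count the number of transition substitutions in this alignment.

The sequences differ at positions 7 (A/C, transversion), 10 (G/A, transition), 17 (T/G, transversion).
Of the 3 differences, 1 transition and 2 transversions, so the answer is 1.

1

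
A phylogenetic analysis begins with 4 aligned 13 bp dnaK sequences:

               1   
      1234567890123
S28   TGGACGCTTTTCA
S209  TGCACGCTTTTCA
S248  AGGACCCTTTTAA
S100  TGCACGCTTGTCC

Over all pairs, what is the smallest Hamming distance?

1

Pairwise Hamming distances:
  S28 vs S209: 1
  S28 vs S248: 3
  S28 vs S100: 3
  S209 vs S248: 4
  S209 vs S100: 2
  S248 vs S100: 6
The smallest is 1, between S28 and S209.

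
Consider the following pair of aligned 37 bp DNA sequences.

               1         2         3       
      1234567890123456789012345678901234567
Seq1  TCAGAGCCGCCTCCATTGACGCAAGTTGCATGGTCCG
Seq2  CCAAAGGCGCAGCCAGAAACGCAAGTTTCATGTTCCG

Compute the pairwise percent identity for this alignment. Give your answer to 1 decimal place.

73.0%

Mismatches occur at site 1 (T↔C), site 4 (G↔A), site 7 (C↔G), site 11 (C↔A), site 12 (T↔G), site 16 (T↔G), site 17 (T↔A), site 18 (G↔A), site 28 (G↔T), site 33 (G↔T).
27 of the 37 sites match, so the percent identity is 27/37 × 100 = 73.0%.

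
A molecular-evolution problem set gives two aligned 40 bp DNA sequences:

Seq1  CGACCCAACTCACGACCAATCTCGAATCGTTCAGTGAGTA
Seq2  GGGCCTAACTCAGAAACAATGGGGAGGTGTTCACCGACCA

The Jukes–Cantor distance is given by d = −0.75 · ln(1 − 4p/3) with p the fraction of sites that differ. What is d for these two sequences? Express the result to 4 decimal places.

Mismatches occur at site 1 (C↔G), site 3 (A↔G), site 6 (C↔T), site 13 (C↔G), site 14 (G↔A), site 16 (C↔A), site 21 (C↔G), site 22 (T↔G), site 23 (C↔G), site 26 (A↔G), site 27 (T↔G), site 28 (C↔T), site 34 (G↔C), site 35 (T↔C), site 38 (G↔C), site 39 (T↔C).
p = 16/40 = 0.400000.
d = −0.75 · ln(1 − (4/3)·0.400000) = −0.75 · ln(0.466667) = −0.75 · (-0.762139) = 0.5716.

0.5716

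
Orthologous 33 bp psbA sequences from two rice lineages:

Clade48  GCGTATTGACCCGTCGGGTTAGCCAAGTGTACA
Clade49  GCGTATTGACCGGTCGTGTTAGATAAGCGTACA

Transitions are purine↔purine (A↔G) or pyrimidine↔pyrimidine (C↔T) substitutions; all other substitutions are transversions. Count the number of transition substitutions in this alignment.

The sequences differ at positions 12 (C/G, transversion), 17 (G/T, transversion), 23 (C/A, transversion), 24 (C/T, transition), 28 (T/C, transition).
Of the 5 differences, 2 transitions and 3 transversions, so the answer is 2.

2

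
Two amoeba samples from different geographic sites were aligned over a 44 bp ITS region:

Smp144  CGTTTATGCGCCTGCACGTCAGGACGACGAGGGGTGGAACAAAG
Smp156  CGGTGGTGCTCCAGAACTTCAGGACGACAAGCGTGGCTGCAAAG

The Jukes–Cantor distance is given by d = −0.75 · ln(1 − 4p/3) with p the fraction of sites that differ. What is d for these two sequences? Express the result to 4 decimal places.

Differing sites — 3:T/G; 5:T/G; 6:A/G; 10:G/T; 13:T/A; 15:C/A; 18:G/T; 29:G/A; 32:G/C; 34:G/T; 35:T/G; 37:G/C; 38:A/T; 39:A/G.
p = 14/44 = 0.318182.
d = −0.75 · ln(1 − (4/3)·0.318182) = −0.75 · ln(0.575757) = −0.75 · (-0.552070) = 0.4141.

0.4141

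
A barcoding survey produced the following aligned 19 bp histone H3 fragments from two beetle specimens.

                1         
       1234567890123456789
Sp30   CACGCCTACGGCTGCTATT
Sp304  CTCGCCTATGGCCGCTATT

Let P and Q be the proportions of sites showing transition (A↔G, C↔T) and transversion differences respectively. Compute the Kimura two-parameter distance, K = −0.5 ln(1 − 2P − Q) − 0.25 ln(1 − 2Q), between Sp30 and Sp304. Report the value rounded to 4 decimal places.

0.1805

Differing sites — 2:A/T (Tv); 9:C/T (Ti); 13:T/C (Ti).
Of the 3 differences, 2 transitions and 1 transversion over 19 sites: P = 2/19 = 0.105263, Q = 1/19 = 0.052632.
d = −0.5·ln(0.736842) − 0.25·ln(0.894736) = −0.5·(-0.305382) − 0.25·(-0.111227) = 0.1805.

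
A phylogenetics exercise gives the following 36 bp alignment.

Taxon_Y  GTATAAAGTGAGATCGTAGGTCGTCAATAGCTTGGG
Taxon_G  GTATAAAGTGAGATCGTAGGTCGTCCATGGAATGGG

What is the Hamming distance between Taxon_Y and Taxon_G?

4

Differing sites — 26:A/C; 29:A/G; 31:C/A; 32:T/A.
That gives 4 mismatches out of 36 aligned sites, so the Hamming distance is 4.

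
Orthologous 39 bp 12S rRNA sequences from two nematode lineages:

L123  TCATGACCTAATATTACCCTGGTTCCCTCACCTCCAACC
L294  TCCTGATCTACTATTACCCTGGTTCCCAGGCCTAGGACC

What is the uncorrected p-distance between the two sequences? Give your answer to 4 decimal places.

0.2308

Mismatches occur at site 3 (A→C), site 7 (C→T), site 11 (A→C), site 28 (T→A), site 29 (C→G), site 30 (A→G), site 34 (C→A), site 35 (C→G), site 36 (A→G).
There are 9 differences over 39 sites, so p = 9/39 = 0.2308.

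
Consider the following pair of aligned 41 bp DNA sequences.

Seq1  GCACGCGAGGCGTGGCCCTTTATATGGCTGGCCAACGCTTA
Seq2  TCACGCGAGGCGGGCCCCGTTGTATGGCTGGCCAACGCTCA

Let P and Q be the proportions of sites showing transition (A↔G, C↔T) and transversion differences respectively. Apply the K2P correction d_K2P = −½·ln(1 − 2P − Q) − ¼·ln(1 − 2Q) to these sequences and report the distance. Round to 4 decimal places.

0.1628

Differing sites — 1:G/T (Tv); 13:T/G (Tv); 15:G/C (Tv); 19:T/G (Tv); 22:A/G (Ti); 40:T/C (Ti).
Of the 6 differences, 2 transitions and 4 transversions over 41 sites: P = 2/41 = 0.048780, Q = 4/41 = 0.097561.
d = −0.5·ln(0.804879) − 0.25·ln(0.804878) = −0.5·(-0.217063) − 0.25·(-0.217065) = 0.1628.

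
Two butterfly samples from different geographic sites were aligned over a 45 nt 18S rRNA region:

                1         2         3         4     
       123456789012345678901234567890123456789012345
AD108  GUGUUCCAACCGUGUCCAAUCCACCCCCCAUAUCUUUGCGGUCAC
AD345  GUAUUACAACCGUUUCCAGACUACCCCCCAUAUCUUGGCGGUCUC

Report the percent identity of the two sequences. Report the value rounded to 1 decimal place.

82.2%

The sequences differ at positions 3 (G/A), 6 (C/A), 14 (G/U), 19 (A/G), 20 (U/A), 22 (C/U), 37 (U/G), 44 (A/U).
37 of the 45 sites match, so the percent identity is 37/45 × 100 = 82.2%.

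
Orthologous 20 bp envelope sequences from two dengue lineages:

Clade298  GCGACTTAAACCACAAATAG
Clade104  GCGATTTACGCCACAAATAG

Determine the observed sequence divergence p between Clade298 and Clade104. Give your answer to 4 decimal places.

0.1500

Mismatches occur at site 5 (C→T), site 9 (A→C), site 10 (A→G).
There are 3 differences over 20 sites, so p = 3/20 = 0.1500.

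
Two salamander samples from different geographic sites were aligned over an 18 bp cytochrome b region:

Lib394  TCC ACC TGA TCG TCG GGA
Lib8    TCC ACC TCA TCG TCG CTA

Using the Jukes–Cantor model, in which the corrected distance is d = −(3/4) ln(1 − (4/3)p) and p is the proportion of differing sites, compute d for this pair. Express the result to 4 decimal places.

0.1885

Mismatches occur at site 8 (G→C), site 16 (G→C), site 17 (G→T).
p = 3/18 = 0.166667.
d = −0.75 · ln(1 − (4/3)·0.166667) = −0.75 · ln(0.777777) = −0.75 · (-0.251315) = 0.1885.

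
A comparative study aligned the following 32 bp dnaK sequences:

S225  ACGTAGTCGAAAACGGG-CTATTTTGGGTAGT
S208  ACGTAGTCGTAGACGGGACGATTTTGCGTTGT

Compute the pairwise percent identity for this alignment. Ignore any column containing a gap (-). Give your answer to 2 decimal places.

83.87%

Excluding the 1 gap column leaves 31 comparable sites.
Mismatches occur at site 10 (A→T), site 12 (A→G), site 20 (T→G), site 27 (G→C), site 30 (A→T).
26 of the 31 comparable sites match, so the percent identity is 26/31 × 100 = 83.87%.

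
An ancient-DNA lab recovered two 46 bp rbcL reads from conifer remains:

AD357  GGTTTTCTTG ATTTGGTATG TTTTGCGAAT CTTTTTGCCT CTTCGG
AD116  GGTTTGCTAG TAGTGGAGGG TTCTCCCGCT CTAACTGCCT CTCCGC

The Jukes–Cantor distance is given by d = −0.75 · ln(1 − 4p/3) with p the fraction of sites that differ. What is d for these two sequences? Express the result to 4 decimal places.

Mismatches occur at site 6 (T↔G), site 9 (T↔A), site 11 (A↔T), site 12 (T↔A), site 13 (T↔G), site 17 (T↔A), site 18 (A↔G), site 19 (T↔G), site 23 (T↔C), site 25 (G↔C), site 27 (G↔C), site 28 (A↔G), site 29 (A↔C), site 33 (T↔A), site 34 (T↔A), site 35 (T↔C), site 43 (T↔C), site 46 (G↔C).
p = 18/46 = 0.391304.
d = −0.75 · ln(1 − (4/3)·0.391304) = −0.75 · ln(0.478261) = −0.75 · (-0.737599) = 0.5532.

0.5532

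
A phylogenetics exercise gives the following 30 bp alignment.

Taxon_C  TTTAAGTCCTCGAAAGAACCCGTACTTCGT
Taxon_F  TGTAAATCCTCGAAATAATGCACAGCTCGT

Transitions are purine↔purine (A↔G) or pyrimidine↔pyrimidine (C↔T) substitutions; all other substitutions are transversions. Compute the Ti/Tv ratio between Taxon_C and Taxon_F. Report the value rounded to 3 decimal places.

Differing sites — 2:T/G (Tv); 6:G/A (Ti); 16:G/T (Tv); 19:C/T (Ti); 20:C/G (Tv); 22:G/A (Ti); 23:T/C (Ti); 25:C/G (Tv); 26:T/C (Ti).
Of the 9 differences, 5 transitions and 4 transversions, so Ti/Tv = 5/4 = 1.250.

1.250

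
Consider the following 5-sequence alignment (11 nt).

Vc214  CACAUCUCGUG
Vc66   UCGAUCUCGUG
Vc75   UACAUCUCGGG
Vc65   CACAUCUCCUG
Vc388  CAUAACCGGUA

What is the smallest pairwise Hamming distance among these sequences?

1

Pairwise Hamming distances:
  Vc214 vs Vc66: 3
  Vc214 vs Vc75: 2
  Vc214 vs Vc65: 1
  Vc214 vs Vc388: 5
  Vc66 vs Vc75: 3
  Vc66 vs Vc65: 4
  Vc66 vs Vc388: 7
  Vc75 vs Vc65: 3
  Vc75 vs Vc388: 7
  Vc65 vs Vc388: 6
The smallest is 1, between Vc214 and Vc65.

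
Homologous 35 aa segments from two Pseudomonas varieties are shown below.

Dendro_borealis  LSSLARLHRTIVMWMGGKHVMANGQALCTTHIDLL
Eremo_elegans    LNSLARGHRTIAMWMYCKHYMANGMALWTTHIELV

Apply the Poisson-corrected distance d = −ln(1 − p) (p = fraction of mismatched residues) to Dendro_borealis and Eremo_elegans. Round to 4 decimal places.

The sequences differ at positions 2 (S/N), 7 (L/G), 12 (V/A), 16 (G/Y), 17 (G/C), 20 (V/Y), 25 (Q/M), 28 (C/W), 33 (D/E), 35 (L/V).
p = 10/35 = 0.285714.
d = −ln(1 − 0.285714) = −ln(0.714286) = 0.3365.

0.3365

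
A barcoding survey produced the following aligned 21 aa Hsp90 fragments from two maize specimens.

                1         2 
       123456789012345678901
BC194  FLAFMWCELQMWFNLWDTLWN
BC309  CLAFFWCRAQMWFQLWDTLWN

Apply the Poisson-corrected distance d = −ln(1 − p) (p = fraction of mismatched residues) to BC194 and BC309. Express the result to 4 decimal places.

The sequences differ at positions 1 (F/C), 5 (M/F), 8 (E/R), 9 (L/A), 14 (N/Q).
p = 5/21 = 0.238095.
d = −ln(1 − 0.238095) = −ln(0.761905) = 0.2719.

0.2719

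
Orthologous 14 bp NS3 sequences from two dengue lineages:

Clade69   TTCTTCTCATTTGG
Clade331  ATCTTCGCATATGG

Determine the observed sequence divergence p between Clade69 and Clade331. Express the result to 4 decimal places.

0.2143

Differing sites — 1:T/A; 7:T/G; 11:T/A.
There are 3 differences over 14 sites, so p = 3/14 = 0.2143.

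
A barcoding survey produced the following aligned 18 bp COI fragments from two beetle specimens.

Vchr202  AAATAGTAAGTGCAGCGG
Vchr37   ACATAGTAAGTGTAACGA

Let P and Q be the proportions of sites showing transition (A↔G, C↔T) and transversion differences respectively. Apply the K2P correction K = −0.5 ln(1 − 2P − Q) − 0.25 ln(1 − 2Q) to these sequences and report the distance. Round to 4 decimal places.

0.2757

Differing sites — 2:A/C (Tv); 13:C/T (Ti); 15:G/A (Ti); 18:G/A (Ti).
Of the 4 differences, 3 transitions and 1 transversion over 18 sites: P = 3/18 = 0.166667, Q = 1/18 = 0.055556.
d = −0.5·ln(0.611110) − 0.25·ln(0.888888) = −0.5·(-0.492478) − 0.25·(-0.117784) = 0.2757.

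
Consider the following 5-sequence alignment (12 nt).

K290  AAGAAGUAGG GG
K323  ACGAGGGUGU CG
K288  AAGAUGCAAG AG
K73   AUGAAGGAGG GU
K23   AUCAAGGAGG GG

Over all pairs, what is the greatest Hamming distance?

Pairwise Hamming distances:
  K290 vs K323: 6
  K290 vs K288: 4
  K290 vs K73: 3
  K290 vs K23: 3
  K323 vs K288: 7
  K323 vs K73: 6
  K323 vs K23: 6
  K288 vs K73: 6
  K288 vs K23: 6
  K73 vs K23: 2
The largest is 7, between K323 and K288.

7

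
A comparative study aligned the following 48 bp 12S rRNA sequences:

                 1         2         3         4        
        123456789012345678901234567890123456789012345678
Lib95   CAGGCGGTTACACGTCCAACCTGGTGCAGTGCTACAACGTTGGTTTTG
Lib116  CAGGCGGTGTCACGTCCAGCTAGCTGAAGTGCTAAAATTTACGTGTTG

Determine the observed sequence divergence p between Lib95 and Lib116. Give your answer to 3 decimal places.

0.271

Differing sites — 9:T/G; 10:A/T; 19:A/G; 21:C/T; 22:T/A; 24:G/C; 27:C/A; 35:C/A; 38:C/T; 39:G/T; 41:T/A; 42:G/C; 45:T/G.
There are 13 differences over 48 sites, so p = 13/48 = 0.271.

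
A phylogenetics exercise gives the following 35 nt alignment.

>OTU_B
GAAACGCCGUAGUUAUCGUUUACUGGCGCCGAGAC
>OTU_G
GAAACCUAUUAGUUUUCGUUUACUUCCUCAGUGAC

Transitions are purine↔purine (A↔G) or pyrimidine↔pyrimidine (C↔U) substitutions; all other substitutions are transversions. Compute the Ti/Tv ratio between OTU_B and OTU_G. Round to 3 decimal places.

0.111

Mismatches occur at site 6 (G↔C, transversion), site 7 (C↔U, transition), site 8 (C↔A, transversion), site 9 (G↔U, transversion), site 15 (A↔U, transversion), site 25 (G↔U, transversion), site 26 (G↔C, transversion), site 28 (G↔U, transversion), site 30 (C↔A, transversion), site 32 (A↔U, transversion).
Of the 10 differences, 1 transition and 9 transversions, so Ti/Tv = 1/9 = 0.111.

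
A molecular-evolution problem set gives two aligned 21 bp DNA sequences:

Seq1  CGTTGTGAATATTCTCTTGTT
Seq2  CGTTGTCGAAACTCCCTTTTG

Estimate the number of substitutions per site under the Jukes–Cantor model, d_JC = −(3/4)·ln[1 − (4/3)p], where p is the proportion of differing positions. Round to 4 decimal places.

0.4408

Mismatches occur at site 7 (G↔C), site 8 (A↔G), site 10 (T↔A), site 12 (T↔C), site 15 (T↔C), site 19 (G↔T), site 21 (T↔G).
p = 7/21 = 0.333333.
d = −0.75 · ln(1 − (4/3)·0.333333) = −0.75 · ln(0.555556) = −0.75 · (-0.587786) = 0.4408.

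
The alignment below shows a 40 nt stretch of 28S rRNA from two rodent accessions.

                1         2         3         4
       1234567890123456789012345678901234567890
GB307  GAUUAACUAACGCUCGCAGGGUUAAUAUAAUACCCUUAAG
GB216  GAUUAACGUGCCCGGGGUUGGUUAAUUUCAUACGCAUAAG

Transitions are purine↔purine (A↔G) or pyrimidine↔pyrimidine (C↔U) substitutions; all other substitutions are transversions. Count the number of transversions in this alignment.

12

Mismatches occur at site 8 (U→G, transversion), site 9 (A→U, transversion), site 10 (A→G, transition), site 12 (G→C, transversion), site 14 (U→G, transversion), site 15 (C→G, transversion), site 17 (C→G, transversion), site 18 (A→U, transversion), site 19 (G→U, transversion), site 27 (A→U, transversion), site 29 (A→C, transversion), site 34 (C→G, transversion), site 36 (U→A, transversion).
Of the 13 differences, 1 transition and 12 transversions, so the answer is 12.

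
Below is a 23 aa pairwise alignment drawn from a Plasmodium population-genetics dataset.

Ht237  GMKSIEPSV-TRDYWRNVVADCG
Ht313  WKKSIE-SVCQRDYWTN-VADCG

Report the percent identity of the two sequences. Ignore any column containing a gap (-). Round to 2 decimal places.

Excluding the 3 gap columns leaves 20 comparable sites.
The sequences differ at positions 1 (G/W), 2 (M/K), 11 (T/Q), 16 (R/T).
16 of the 20 comparable sites match, so the percent identity is 16/20 × 100 = 80.00%.

80.00%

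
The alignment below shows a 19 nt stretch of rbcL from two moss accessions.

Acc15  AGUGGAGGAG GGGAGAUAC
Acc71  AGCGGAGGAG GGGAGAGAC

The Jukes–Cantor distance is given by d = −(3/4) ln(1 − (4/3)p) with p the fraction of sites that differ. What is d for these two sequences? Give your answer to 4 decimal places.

0.1134

Differing sites — 3:U/C; 17:U/G.
p = 2/19 = 0.105263.
d = −0.75 · ln(1 − (4/3)·0.105263) = −0.75 · ln(0.859649) = −0.75 · (-0.151231) = 0.1134.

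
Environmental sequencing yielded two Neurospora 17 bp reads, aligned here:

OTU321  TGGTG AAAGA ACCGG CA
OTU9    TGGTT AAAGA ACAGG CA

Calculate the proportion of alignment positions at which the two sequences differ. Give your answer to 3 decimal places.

0.118

Differing sites — 5:G/T; 13:C/A.
There are 2 differences over 17 sites, so p = 2/17 = 0.118.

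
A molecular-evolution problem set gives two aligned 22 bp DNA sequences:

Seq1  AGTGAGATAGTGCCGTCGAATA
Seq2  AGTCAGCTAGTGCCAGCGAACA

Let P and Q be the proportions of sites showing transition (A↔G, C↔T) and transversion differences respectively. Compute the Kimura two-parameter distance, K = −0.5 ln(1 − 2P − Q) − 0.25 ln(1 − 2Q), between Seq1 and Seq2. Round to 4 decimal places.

0.2711

The sequences differ at positions 4 (G/C, transversion), 7 (A/C, transversion), 15 (G/A, transition), 16 (T/G, transversion), 21 (T/C, transition).
Of the 5 differences, 2 transitions and 3 transversions over 22 sites: P = 2/22 = 0.090909, Q = 3/22 = 0.136364.
d = −0.5·ln(0.681818) − 0.25·ln(0.727272) = −0.5·(-0.382993) − 0.25·(-0.318455) = 0.2711.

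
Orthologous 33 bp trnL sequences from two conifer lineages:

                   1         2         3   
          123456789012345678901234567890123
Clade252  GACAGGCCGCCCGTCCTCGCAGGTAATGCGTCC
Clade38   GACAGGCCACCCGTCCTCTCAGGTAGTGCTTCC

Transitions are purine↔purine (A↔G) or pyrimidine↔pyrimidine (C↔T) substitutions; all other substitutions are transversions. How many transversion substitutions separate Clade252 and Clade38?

2

Mismatches occur at site 9 (G→A, transition), site 19 (G→T, transversion), site 26 (A→G, transition), site 30 (G→T, transversion).
Of the 4 differences, 2 transitions and 2 transversions, so the answer is 2.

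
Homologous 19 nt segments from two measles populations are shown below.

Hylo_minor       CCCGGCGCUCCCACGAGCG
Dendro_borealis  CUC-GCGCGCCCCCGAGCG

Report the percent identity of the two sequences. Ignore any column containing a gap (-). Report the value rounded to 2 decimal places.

83.33%

Excluding the 1 gap column leaves 18 comparable sites.
Mismatches occur at site 2 (C→U), site 9 (U→G), site 13 (A→C).
15 of the 18 comparable sites match, so the percent identity is 15/18 × 100 = 83.33%.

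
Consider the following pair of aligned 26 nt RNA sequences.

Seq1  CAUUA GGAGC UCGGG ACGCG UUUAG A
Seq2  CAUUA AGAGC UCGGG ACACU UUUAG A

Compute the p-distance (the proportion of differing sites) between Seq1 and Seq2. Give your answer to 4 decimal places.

0.1154

Mismatches occur at site 6 (G→A), site 18 (G→A), site 20 (G→U).
There are 3 differences over 26 sites, so p = 3/26 = 0.1154.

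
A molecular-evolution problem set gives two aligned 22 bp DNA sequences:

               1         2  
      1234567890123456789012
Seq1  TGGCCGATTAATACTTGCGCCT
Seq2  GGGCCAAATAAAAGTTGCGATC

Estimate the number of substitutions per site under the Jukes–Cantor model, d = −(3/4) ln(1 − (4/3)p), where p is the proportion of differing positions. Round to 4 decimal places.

The sequences differ at positions 1 (T/G), 6 (G/A), 8 (T/A), 12 (T/A), 14 (C/G), 20 (C/A), 21 (C/T), 22 (T/C).
p = 8/22 = 0.363636.
d = −0.75 · ln(1 − (4/3)·0.363636) = −0.75 · ln(0.515152) = −0.75 · (-0.663293) = 0.4975.

0.4975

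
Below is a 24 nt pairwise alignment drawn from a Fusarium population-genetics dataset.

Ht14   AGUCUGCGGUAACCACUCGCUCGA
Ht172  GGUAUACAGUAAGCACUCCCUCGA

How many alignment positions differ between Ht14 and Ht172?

The sequences differ at positions 1 (A/G), 4 (C/A), 6 (G/A), 8 (G/A), 13 (C/G), 19 (G/C).
That gives 6 mismatches out of 24 aligned sites, so the Hamming distance is 6.

6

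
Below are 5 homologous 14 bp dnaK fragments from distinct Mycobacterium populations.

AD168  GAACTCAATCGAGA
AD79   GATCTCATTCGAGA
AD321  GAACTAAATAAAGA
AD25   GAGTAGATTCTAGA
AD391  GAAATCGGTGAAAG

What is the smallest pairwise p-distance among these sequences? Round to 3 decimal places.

Pairwise Hamming distances:
  AD168 vs AD79: 2
  AD168 vs AD321: 3
  AD168 vs AD25: 6
  AD168 vs AD391: 7
  AD79 vs AD321: 5
  AD79 vs AD25: 5
  AD79 vs AD391: 8
  AD321 vs AD25: 7
  AD321 vs AD391: 7
  AD25 vs AD391: 10
The smallest is 2 mismatches, between AD168 and AD79; p = 2/14 = 0.143.

0.143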